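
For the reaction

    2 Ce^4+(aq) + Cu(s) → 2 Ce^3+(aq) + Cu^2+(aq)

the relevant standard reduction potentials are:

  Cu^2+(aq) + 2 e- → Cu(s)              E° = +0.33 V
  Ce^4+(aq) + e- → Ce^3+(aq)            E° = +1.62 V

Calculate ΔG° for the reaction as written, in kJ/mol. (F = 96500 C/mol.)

In the reaction as written Ce^4+(aq) is reduced, so the Ce⁴⁺/Ce³⁺ couple is the cathode and Cu²⁺/Cu is the anode.
E°cell = +1.62 − (+0.33) = +1.29 V; balancing electrons gives n = 2.
ΔG° = −nFE°cell = −(2)(96500)(+1.29) J/mol = −249 kJ/mol.

−249 kJ/mol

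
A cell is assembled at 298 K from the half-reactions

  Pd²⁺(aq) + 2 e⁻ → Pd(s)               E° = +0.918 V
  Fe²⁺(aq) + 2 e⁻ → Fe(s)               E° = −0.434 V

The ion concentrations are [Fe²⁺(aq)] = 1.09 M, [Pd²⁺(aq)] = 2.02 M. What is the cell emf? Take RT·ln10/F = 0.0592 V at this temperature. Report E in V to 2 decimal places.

Since E°(Pd²⁺/Pd) > E°(Fe²⁺/Fe), Pd²⁺/Pd serves as the cathode.
E°cell = E°cat − E°an = +0.918 − (−0.434) = +1.352 V; n = 2.
For the overall reaction Pd²⁺(aq) + Fe(s) → Pd(s) + Fe²⁺(aq), Q = [Fe²⁺(aq)] / [Pd²⁺(aq)] = 0.54, giving log Q = −0.268.
By the Nernst equation, E = +1.352 − (0.0592/2)·(−0.268) = +1.36 V.

+1.36 V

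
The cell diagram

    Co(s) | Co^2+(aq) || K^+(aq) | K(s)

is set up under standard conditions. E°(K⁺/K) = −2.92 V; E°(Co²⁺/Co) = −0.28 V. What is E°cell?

−2.64 V

By convention the left-hand electrode in cell notation is the anode (oxidation) and the right-hand electrode is the cathode (reduction).
E°cell = E°(right) − E°(left) = −2.92 − (−0.28) = −2.64 V.
The negative sign shows that, as written, the cell would require an external voltage to drive the reaction.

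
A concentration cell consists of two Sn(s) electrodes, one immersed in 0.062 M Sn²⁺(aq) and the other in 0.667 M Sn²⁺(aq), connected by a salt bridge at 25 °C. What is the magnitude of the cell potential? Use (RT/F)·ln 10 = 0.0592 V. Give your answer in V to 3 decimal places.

For a concentration cell E°cell = 0, since both electrodes use the same couple.
The compartment with the higher Sn²⁺(aq) concentration (0.667 M) acts as the cathode; ions are reduced there and produced at the dilute (0.062 M) anode.
With n = 2, Ecell = −(0.0592/2)·log([dilute]/[conc]) = −(0.0592/2)·log(0.062/0.667) = +0.031 V.

0.031 V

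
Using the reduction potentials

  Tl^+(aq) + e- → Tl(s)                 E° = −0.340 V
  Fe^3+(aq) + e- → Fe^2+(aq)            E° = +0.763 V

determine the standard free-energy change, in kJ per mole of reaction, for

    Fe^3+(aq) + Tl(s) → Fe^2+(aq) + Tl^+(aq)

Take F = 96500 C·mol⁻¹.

−106 kJ/mol

In the reaction as written Fe^3+(aq) is reduced, so the Fe³⁺/Fe²⁺ couple is the cathode and Tl⁺/Tl is the anode.
E°cell = +0.763 − (−0.340) = +1.103 V; balancing electrons gives n = 1.
ΔG° = −nFE°cell = −(1)(96500)(+1.103) J/mol = −106 kJ/mol.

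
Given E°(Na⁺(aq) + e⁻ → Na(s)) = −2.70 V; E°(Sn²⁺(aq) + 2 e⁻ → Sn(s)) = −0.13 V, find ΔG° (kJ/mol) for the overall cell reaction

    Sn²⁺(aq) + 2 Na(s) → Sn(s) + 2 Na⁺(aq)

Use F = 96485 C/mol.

−496 kJ/mol

In the reaction as written Sn²⁺(aq) is reduced, so the Sn²⁺/Sn couple is the cathode and Na⁺/Na is the anode.
E°cell = −0.13 − (−2.70) = +2.57 V; balancing electrons gives n = 2.
ΔG° = −nFE°cell = −(2)(96485)(+2.57) J/mol = −496 kJ/mol.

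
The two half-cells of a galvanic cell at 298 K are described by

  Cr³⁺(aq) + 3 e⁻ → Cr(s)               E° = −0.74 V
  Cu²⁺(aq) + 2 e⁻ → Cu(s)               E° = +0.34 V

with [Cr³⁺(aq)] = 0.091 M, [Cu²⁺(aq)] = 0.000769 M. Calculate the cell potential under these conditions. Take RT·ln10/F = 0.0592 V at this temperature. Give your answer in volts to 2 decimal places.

+1.01 V

The Cu²⁺/Cu couple has the more positive E°, so it is the cathode; Cr³⁺/Cr is the anode.
E°cell = E°cat − E°an = +0.34 − (−0.74) = +1.08 V; n = 6.
The balanced reaction is 3 Cu²⁺(aq) + 2 Cr(s) → 3 Cu(s) + 2 Cr³⁺(aq), so Q = [Cr³⁺(aq)]^2 / [Cu²⁺(aq)]^3 = 1.82×10^7 and log Q = 7.260.
By the Nernst equation, E = +1.08 − (0.0592/6)·(7.260) = +1.01 V.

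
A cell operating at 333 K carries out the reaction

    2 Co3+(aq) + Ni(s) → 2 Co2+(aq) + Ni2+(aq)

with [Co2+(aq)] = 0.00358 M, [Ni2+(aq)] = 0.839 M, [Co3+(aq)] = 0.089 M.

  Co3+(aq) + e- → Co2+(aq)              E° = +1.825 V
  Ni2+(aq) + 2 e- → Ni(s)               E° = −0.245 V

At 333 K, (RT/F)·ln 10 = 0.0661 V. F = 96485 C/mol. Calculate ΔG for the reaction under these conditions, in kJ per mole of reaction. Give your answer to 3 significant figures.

−418 kJ/mol

With Co³⁺/Co²⁺ reduced at the cathode, E°cell = +1.825 − (−0.245) = +2.070 V and n = 2.
Q = ([Co2+(aq)]^2·[Ni2+(aq)]) / [Co3+(aq)]^2 = 0.00136, so log Q = −2.867 and E = +2.070 − (0.0661/2)(−2.867) = +2.1648 V.
ΔG = −nFE = −(2)(96485)(+2.1648) J/mol = −418 kJ/mol.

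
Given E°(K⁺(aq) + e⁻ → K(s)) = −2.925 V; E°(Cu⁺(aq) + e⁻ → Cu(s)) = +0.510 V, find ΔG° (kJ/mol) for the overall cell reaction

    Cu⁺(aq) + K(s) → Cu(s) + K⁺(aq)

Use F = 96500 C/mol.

−331 kJ/mol

In the reaction as written Cu⁺(aq) is reduced, so the Cu⁺/Cu couple is the cathode and K⁺/K is the anode.
E°cell = +0.510 − (−2.925) = +3.435 V; balancing electrons gives n = 1.
ΔG° = −nFE°cell = −(1)(96500)(+3.435) J/mol = −331 kJ/mol.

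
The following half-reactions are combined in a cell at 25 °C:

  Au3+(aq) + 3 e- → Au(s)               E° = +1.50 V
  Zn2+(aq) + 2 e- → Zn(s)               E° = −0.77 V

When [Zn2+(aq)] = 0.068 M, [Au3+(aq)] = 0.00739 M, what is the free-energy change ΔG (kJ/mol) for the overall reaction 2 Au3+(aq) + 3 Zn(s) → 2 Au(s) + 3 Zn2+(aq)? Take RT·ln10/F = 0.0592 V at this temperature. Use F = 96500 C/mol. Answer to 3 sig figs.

−1310 kJ/mol

With Au³⁺/Au reduced at the cathode, E°cell = +1.50 − (−0.77) = +2.27 V and n = 6.
Here Q = [Zn2+(aq)]^3 / [Au3+(aq)]^2 = 5.76 (log Q = 0.760), giving E = +2.27 − (0.0592/6)·(0.760) = +2.2625 V.
Then ΔG = −nFE = −6 × 96500 × +2.2625 J/mol = −1310 kJ/mol.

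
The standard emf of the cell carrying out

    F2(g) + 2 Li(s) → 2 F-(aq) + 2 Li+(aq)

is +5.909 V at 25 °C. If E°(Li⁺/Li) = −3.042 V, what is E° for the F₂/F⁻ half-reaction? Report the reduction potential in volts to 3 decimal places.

In the reaction as written the F₂/F⁻ couple is reduced (cathode) and Li⁺/Li is oxidized (anode), so E°cell = E°(F₂/F⁻) − E°(Li⁺/Li).
E°(F₂/F⁻) = E°cell + E°(anode) = +5.909 + (−3.042) = +2.867 V.

+2.867 V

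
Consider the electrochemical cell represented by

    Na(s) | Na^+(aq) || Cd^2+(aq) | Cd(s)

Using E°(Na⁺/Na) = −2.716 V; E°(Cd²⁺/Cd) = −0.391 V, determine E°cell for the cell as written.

+2.325 V

By convention the left-hand electrode in cell notation is the anode (oxidation) and the right-hand electrode is the cathode (reduction).
E°cell = E°(right) − E°(left) = −0.391 − (−2.716) = +2.325 V.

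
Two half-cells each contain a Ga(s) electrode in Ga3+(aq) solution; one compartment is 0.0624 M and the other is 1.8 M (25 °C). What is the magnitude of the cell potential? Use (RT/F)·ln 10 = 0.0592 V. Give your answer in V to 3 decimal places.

0.029 V

For a concentration cell E°cell = 0, since both electrodes use the same couple.
The compartment with the higher Ga3+(aq) concentration (1.8 M) acts as the cathode; ions are reduced there and produced at the dilute (0.0624 M) anode.
With n = 3, Ecell = −(0.0592/3)·log([dilute]/[conc]) = −(0.0592/3)·log(0.0624/1.8) = +0.029 V.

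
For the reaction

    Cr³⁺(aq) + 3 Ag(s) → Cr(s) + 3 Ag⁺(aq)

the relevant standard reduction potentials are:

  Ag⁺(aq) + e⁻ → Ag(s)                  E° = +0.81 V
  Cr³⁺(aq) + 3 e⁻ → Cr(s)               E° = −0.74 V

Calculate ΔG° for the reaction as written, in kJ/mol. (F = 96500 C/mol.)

In the reaction as written Cr³⁺(aq) is reduced, so the Cr³⁺/Cr couple is the cathode and Ag⁺/Ag is the anode.
E°cell = −0.74 − (+0.81) = −1.55 V; balancing electrons gives n = 3.
ΔG° = −nFE°cell = −(3)(96500)(−1.55) J/mol = +449 kJ/mol.

+449 kJ/mol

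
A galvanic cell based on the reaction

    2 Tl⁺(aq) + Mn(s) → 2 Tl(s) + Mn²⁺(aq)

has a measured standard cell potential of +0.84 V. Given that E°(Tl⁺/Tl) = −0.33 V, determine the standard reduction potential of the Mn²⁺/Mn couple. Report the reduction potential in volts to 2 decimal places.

−1.17 V

In the reaction as written the Tl⁺/Tl couple is reduced (cathode) and Mn²⁺/Mn is oxidized (anode), so E°cell = E°(Tl⁺/Tl) − E°(Mn²⁺/Mn).
E°(Mn²⁺/Mn) = E°(cathode) − E°cell = −0.33 − (+0.84) = −1.17 V.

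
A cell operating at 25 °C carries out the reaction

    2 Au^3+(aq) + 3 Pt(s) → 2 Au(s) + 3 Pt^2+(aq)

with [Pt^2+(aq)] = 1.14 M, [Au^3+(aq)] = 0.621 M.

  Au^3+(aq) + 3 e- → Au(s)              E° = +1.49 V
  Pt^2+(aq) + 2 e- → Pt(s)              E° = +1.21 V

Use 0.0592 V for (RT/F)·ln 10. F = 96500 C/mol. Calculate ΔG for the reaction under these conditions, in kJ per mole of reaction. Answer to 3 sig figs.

E°cell = +1.49 − (+1.21) = +0.28 V; the balanced reaction transfers n = 6 electrons.
Q = [Pt^2+(aq)]^3 / [Au^3+(aq)]^2 = 3.84, so log Q = 0.585 and E = +0.28 − (0.0592/6)(0.585) = +0.2742 V.
Then ΔG = −nFE = −6 × 96500 × +0.2742 J/mol = −159 kJ/mol.

−159 kJ/mol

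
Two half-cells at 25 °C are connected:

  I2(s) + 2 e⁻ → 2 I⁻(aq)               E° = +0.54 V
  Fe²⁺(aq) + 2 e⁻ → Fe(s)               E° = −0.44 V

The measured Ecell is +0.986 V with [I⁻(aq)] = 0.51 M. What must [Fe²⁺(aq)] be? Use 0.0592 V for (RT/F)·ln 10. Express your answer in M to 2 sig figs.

I₂/I⁻ is the cathode (higher E°); E°cell = +0.54 − (−0.44) = +0.98 V with n = 2.
Since E = E° − (0.0592/n)·log Q, log Q = n(E° − E)/0.0592 = −0.203.
For I2(s) + Fe(s) → 2 I⁻(aq) + Fe²⁺(aq), the reaction quotient is Q = [I⁻(aq)]^2·[Fe²⁺(aq)].
Solving for the unknown gives log [Fe²⁺(aq)] = 0.382, so [Fe²⁺(aq)] ≈ 2.4 M.

2.4 M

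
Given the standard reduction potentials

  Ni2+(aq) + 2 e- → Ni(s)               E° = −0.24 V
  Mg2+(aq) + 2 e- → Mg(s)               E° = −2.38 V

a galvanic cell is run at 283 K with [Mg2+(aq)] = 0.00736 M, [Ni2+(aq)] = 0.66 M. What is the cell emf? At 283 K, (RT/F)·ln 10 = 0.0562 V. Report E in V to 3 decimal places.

+2.195 V

Ni²⁺/Ni is reduced (cathode, E° = −0.24 V) and Mg²⁺/Mg is oxidized (anode).
E°cell = −0.24 − (−2.38) = +2.14 V, with n = 2 electrons transferred.
Balancing gives Ni2+(aq) + Mg(s) → Ni(s) + Mg2+(aq); hence Q = [Mg2+(aq)] / [Ni2+(aq)] = 0.0112 (log Q = −1.953).
By the Nernst equation, E = +2.14 − (0.0562/2)·(−1.953) = +2.195 V.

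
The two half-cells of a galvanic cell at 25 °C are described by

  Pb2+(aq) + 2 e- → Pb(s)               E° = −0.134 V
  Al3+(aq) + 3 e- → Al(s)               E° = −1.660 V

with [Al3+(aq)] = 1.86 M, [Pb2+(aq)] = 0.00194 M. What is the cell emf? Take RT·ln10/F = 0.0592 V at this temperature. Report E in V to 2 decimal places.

Since E°(Pb²⁺/Pb) > E°(Al³⁺/Al), Pb²⁺/Pb serves as the cathode.
The standard potential is −0.134 − (−1.660) = +1.526 V and the balanced reaction transfers n = 6 electrons.
The balanced reaction is 3 Pb2+(aq) + 2 Al(s) → 3 Pb(s) + 2 Al3+(aq), so Q = [Al3+(aq)]^2 / [Pb2+(aq)]^3 = 4.74×10^8 and log Q = 8.676.
E = E° − (0.0592/n)·log Q = +1.526 − (0.0592/6)(8.676) = +1.44 V.

+1.44 V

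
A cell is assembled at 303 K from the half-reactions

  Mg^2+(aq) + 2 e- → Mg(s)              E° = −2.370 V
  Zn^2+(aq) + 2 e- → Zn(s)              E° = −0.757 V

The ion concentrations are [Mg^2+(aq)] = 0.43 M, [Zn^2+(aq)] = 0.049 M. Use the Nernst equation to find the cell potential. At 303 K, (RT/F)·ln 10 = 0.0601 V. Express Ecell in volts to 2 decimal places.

Since E°(Zn²⁺/Zn) > E°(Mg²⁺/Mg), Zn²⁺/Zn serves as the cathode.
E°cell = E°cat − E°an = −0.757 − (−2.370) = +1.613 V; n = 2.
For the overall reaction Zn^2+(aq) + Mg(s) → Zn(s) + Mg^2+(aq), Q = [Mg^2+(aq)] / [Zn^2+(aq)] = 8.78, giving log Q = 0.943.
E = E° − (0.0601/n)·log Q = +1.613 − (0.0601/2)(0.943) = +1.58 V.

+1.58 V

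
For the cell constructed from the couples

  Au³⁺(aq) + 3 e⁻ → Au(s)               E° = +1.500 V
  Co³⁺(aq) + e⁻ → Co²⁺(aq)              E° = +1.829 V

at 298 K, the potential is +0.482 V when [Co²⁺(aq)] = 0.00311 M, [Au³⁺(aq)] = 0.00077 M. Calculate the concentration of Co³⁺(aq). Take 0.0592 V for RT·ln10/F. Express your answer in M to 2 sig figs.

With Co³⁺/Co²⁺ at the cathode and Au³⁺/Au at the anode, E°cell = +1.829 − (+1.500) = +0.329 V (n = 3).
Rearranging E = E° − (0.0592/n)·log Q gives log Q = 3(+0.329 − (+0.482))/0.0592 = −7.753.
For 3 Co³⁺(aq) + Au(s) → 3 Co²⁺(aq) + Au³⁺(aq), the reaction quotient is Q = ([Co²⁺(aq)]^3·[Au³⁺(aq)]) / [Co³⁺(aq)]^3.
Isolating [Co³⁺(aq)] in Q = 10^{−7.753} yields log [Co³⁺(aq)] = −0.961, i.e. 0.11 M.

0.11 M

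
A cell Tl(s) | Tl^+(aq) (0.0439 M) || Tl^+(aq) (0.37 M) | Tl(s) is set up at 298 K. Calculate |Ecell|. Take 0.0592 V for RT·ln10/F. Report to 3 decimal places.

For a concentration cell E°cell = 0, since both electrodes use the same couple.
The compartment with the higher Tl^+(aq) concentration (0.37 M) acts as the cathode; ions are reduced there and produced at the dilute (0.0439 M) anode.
With n = 1, Ecell = −(0.0592/1)·log([dilute]/[conc]) = −(0.0592/1)·log(0.0439/0.37) = +0.055 V.

0.055 V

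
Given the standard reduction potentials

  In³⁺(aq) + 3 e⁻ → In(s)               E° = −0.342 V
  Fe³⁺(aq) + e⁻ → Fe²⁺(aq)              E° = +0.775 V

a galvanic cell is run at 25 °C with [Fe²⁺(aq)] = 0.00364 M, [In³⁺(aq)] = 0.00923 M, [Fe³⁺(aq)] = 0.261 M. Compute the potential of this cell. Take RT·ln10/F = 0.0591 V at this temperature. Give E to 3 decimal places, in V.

+1.267 V

Since E°(Fe³⁺/Fe²⁺) > E°(In³⁺/In), Fe³⁺/Fe²⁺ serves as the cathode.
The standard potential is +0.775 − (−0.342) = +1.117 V and the balanced reaction transfers n = 3 electrons.
Balancing gives 3 Fe³⁺(aq) + In(s) → 3 Fe²⁺(aq) + In³⁺(aq); hence Q = ([Fe²⁺(aq)]^3·[In³⁺(aq)]) / [Fe³⁺(aq)]^3 = 2.5×10^−8 (log Q = −7.601).
By the Nernst equation, E = +1.117 − (0.0591/3)·(−7.601) = +1.267 V.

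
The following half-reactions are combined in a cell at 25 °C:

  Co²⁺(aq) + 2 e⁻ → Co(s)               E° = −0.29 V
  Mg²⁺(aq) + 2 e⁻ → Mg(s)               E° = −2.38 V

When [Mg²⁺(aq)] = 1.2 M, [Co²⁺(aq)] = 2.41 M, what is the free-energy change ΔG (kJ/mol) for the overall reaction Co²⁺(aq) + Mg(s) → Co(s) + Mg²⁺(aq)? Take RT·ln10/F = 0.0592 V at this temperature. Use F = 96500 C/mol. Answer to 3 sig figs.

The standard cell potential is −0.29 − (−2.38) = +2.09 V, with n = 2 electrons in the balanced equation.
Here Q = [Mg²⁺(aq)] / [Co²⁺(aq)] = 0.498 (log Q = −0.303), giving E = +2.09 − (0.0592/2)·(−0.303) = +2.0990 V.
ΔG = −nFE = −(2)(96500)(+2.0990) J/mol = −405 kJ/mol.

−405 kJ/mol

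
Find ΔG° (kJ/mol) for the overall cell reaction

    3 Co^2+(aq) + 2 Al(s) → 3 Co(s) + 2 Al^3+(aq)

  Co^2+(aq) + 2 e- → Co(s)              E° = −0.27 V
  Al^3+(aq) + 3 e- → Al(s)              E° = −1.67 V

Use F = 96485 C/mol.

−810 kJ/mol

In the reaction as written Co^2+(aq) is reduced, so the Co²⁺/Co couple is the cathode and Al³⁺/Al is the anode.
E°cell = −0.27 − (−1.67) = +1.40 V; balancing electrons gives n = 6.
ΔG° = −nFE°cell = −(6)(96485)(+1.40) J/mol = −810 kJ/mol.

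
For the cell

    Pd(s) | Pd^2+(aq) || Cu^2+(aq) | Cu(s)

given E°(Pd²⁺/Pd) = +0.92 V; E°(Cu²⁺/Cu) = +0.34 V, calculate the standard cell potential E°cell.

By convention the left-hand electrode in cell notation is the anode (oxidation) and the right-hand electrode is the cathode (reduction).
E°cell = E°(right) − E°(left) = +0.34 − (+0.92) = −0.58 V.
The negative sign shows that, as written, the cell would require an external voltage to drive the reaction.

−0.58 V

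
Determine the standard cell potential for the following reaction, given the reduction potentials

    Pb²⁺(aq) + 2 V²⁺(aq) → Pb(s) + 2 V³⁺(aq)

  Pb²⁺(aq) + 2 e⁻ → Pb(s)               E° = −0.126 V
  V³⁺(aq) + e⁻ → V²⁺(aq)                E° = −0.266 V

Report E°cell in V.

+0.140 V

Pb²⁺(aq) gains electrons, so the Pb²⁺/Pb couple is the cathode; the V³⁺/V²⁺ couple is the anode.
E°cell = E°(cathode) − E°(anode) = −0.126 − (−0.266) = +0.140 V.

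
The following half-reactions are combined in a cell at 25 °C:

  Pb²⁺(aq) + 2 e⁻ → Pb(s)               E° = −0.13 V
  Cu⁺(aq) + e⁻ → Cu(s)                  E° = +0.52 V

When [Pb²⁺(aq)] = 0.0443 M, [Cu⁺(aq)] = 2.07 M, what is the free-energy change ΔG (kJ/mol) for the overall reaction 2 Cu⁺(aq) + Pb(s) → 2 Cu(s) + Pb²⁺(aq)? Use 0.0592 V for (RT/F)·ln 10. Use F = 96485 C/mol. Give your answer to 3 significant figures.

−137 kJ/mol

With Cu⁺/Cu reduced at the cathode, E°cell = +0.52 − (−0.13) = +0.65 V and n = 2.
Here Q = [Pb²⁺(aq)] / [Cu⁺(aq)]^2 = 0.0103 (log Q = −1.986), giving E = +0.65 − (0.0592/2)·(−1.986) = +0.7088 V.
Then ΔG = −nFE = −2 × 96485 × +0.7088 J/mol = −137 kJ/mol.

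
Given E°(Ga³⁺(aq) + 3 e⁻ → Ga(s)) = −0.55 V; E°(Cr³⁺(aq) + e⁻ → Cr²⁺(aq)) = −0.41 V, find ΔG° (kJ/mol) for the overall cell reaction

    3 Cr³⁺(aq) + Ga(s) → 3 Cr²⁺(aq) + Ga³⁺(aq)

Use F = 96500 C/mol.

In the reaction as written Cr³⁺(aq) is reduced, so the Cr³⁺/Cr²⁺ couple is the cathode and Ga³⁺/Ga is the anode.
E°cell = −0.41 − (−0.55) = +0.14 V; balancing electrons gives n = 3.
ΔG° = −nFE°cell = −(3)(96500)(+0.14) J/mol = −40.5 kJ/mol.

−40.5 kJ/mol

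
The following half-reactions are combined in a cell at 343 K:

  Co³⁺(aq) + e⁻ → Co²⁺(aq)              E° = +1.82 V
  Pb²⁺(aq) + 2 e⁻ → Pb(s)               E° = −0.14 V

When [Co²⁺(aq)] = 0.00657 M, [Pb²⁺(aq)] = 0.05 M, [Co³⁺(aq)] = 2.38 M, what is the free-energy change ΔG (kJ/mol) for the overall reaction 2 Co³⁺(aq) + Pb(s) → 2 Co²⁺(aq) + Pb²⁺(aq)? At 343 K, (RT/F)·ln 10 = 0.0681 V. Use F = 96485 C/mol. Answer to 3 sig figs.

With Co³⁺/Co²⁺ reduced at the cathode, E°cell = +1.82 − (−0.14) = +1.96 V and n = 2.
The reaction quotient is ([Co²⁺(aq)]^2·[Pb²⁺(aq)]) / [Co³⁺(aq)]^2 = 3.81×10^−7; by Nernst, E = +1.96 − (0.0681/2)(−6.419) = +2.1786 V.
Then ΔG = −nFE = −2 × 96485 × +2.1786 J/mol = −420 kJ/mol.

−420 kJ/mol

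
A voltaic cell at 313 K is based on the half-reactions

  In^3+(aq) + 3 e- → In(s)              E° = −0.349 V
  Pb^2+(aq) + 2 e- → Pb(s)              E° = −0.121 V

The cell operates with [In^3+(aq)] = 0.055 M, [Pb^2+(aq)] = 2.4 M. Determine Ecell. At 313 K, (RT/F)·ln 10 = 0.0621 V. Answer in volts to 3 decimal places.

+0.266 V

Pb²⁺/Pb is reduced (cathode, E° = −0.121 V) and In³⁺/In is oxidized (anode).
E°cell = E°cat − E°an = −0.121 − (−0.349) = +0.228 V; n = 6.
Balancing gives 3 Pb^2+(aq) + 2 In(s) → 3 Pb(s) + 2 In^3+(aq); hence Q = [In^3+(aq)]^2 / [Pb^2+(aq)]^3 = 0.000219 (log Q = −3.660).
E = E° − (0.0621/n)·log Q = +0.228 − (0.0621/6)(−3.660) = +0.266 V.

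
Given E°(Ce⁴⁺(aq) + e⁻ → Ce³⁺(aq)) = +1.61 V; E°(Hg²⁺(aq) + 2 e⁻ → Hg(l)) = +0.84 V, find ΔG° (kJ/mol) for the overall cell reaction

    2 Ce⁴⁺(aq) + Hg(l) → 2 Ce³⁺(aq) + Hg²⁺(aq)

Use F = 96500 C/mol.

−149 kJ/mol

In the reaction as written Ce⁴⁺(aq) is reduced, so the Ce⁴⁺/Ce³⁺ couple is the cathode and Hg²⁺/Hg is the anode.
E°cell = +1.61 − (+0.84) = +0.77 V; balancing electrons gives n = 2.
ΔG° = −nFE°cell = −(2)(96500)(+0.77) J/mol = −149 kJ/mol.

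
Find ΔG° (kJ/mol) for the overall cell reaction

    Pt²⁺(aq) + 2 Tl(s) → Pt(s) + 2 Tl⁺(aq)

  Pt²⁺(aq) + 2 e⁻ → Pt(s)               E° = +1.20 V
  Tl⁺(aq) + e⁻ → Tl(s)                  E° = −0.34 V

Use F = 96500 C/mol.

In the reaction as written Pt²⁺(aq) is reduced, so the Pt²⁺/Pt couple is the cathode and Tl⁺/Tl is the anode.
E°cell = +1.20 − (−0.34) = +1.54 V; balancing electrons gives n = 2.
ΔG° = −nFE°cell = −(2)(96500)(+1.54) J/mol = −297 kJ/mol.

−297 kJ/mol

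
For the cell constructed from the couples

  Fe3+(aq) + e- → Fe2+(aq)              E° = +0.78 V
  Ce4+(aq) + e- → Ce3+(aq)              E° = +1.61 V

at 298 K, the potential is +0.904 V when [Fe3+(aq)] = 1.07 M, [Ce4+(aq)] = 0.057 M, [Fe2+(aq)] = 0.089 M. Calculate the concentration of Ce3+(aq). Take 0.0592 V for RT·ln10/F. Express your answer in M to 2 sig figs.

0.00027 M

Ce⁴⁺/Ce³⁺ is the cathode (higher E°); E°cell = +1.61 − (+0.78) = +0.83 V with n = 1.
From the Nernst equation, log Q = n(E° − E)/0.0592 = 1·(+0.83 − (+0.904))/0.0592 = −1.250.
Balancing electrons gives Ce4+(aq) + Fe2+(aq) → Ce3+(aq) + Fe3+(aq); thus Q = ([Ce3+(aq)]·[Fe3+(aq)]) / ([Ce4+(aq)]·[Fe2+(aq)]).
Substituting the known concentrations and solving, log [Ce3+(aq)] = −3.574 and [Ce3+(aq)] = 0.00027 M.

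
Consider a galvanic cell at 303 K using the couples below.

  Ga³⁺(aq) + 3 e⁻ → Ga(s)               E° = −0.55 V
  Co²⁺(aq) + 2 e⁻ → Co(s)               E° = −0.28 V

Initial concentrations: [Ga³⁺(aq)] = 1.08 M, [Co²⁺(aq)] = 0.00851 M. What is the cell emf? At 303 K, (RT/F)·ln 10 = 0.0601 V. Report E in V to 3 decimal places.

+0.207 V

Co²⁺/Co is reduced (cathode, E° = −0.28 V) and Ga³⁺/Ga is oxidized (anode).
The standard potential is −0.28 − (−0.55) = +0.27 V and the balanced reaction transfers n = 6 electrons.
For the overall reaction 3 Co²⁺(aq) + 2 Ga(s) → 3 Co(s) + 2 Ga³⁺(aq), Q = [Ga³⁺(aq)]^2 / [Co²⁺(aq)]^3 = 1.89×10^6, giving log Q = 6.277.
E = E° − (0.0601/n)·log Q = +0.27 − (0.0601/6)(6.277) = +0.207 V.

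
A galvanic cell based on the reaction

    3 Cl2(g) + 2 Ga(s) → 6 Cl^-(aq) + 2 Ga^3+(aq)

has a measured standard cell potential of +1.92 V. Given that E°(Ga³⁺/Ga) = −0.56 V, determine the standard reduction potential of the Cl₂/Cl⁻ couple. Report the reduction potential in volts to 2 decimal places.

In the reaction as written the Cl₂/Cl⁻ couple is reduced (cathode) and Ga³⁺/Ga is oxidized (anode), so E°cell = E°(Cl₂/Cl⁻) − E°(Ga³⁺/Ga).
E°(Cl₂/Cl⁻) = E°cell + E°(anode) = +1.92 + (−0.56) = +1.36 V.

+1.36 V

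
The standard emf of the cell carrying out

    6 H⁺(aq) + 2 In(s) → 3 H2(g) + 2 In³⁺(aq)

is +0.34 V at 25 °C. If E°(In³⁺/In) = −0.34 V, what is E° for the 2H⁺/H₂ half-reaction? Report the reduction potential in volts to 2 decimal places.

In the reaction as written the 2H⁺/H₂ couple is reduced (cathode) and In³⁺/In is oxidized (anode), so E°cell = E°(2H⁺/H₂) − E°(In³⁺/In).
E°(2H⁺/H₂) = E°cell + E°(anode) = +0.34 + (−0.34) = +0.00 V.

+0.00 V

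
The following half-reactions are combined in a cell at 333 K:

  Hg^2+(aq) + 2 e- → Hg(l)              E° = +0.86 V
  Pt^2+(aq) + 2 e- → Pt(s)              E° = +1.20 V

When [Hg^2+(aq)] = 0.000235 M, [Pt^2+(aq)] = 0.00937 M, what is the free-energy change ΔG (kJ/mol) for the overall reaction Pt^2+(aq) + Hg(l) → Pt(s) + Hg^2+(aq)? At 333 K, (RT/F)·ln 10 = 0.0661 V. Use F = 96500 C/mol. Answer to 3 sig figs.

−75.8 kJ/mol

The standard cell potential is +1.20 − (+0.86) = +0.34 V, with n = 2 electrons in the balanced equation.
The reaction quotient is [Hg^2+(aq)] / [Pt^2+(aq)] = 0.0251; by Nernst, E = +0.34 − (0.0661/2)(−1.601) = +0.3929 V.
Then ΔG = −nFE = −2 × 96500 × +0.3929 J/mol = −75.8 kJ/mol.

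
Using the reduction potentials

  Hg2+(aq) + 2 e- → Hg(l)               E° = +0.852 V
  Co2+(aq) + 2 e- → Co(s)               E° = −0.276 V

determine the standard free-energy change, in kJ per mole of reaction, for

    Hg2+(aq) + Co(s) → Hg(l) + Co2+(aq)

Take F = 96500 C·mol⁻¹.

−218 kJ/mol

In the reaction as written Hg2+(aq) is reduced, so the Hg²⁺/Hg couple is the cathode and Co²⁺/Co is the anode.
E°cell = +0.852 − (−0.276) = +1.128 V; balancing electrons gives n = 2.
ΔG° = −nFE°cell = −(2)(96500)(+1.128) J/mol = −218 kJ/mol.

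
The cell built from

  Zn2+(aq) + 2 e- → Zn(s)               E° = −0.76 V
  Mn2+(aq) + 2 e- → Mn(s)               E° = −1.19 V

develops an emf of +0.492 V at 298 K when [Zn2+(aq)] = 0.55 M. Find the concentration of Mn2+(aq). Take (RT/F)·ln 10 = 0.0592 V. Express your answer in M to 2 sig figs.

The Zn²⁺/Zn couple has the larger reduction potential, so it is the cathode: E°cell = −0.76 − (−1.19) = +0.43 V and n = 2.
From the Nernst equation, log Q = n(E° − E)/0.0592 = 2·(+0.43 − (+0.492))/0.0592 = −2.095.
Balancing electrons gives Zn2+(aq) + Mn(s) → Zn(s) + Mn2+(aq); thus Q = [Mn2+(aq)] / [Zn2+(aq)].
Solving for the unknown gives log [Mn2+(aq)] = −2.355, so [Mn2+(aq)] ≈ 0.0044 M.

0.0044 M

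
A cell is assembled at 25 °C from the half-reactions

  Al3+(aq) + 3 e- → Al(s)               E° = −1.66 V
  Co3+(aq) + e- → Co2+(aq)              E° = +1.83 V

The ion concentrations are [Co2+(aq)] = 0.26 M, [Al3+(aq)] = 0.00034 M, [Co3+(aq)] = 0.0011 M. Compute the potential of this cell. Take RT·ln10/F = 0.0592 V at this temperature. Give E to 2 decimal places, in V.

+3.42 V

Since E°(Co³⁺/Co²⁺) > E°(Al³⁺/Al), Co³⁺/Co²⁺ serves as the cathode.
E°cell = +1.83 − (−1.66) = +3.49 V, with n = 3 electrons transferred.
The balanced reaction is 3 Co3+(aq) + Al(s) → 3 Co2+(aq) + Al3+(aq), so Q = ([Co2+(aq)]^3·[Al3+(aq)]) / [Co3+(aq)]^3 = 4.49×10^3 and log Q = 3.652.
By the Nernst equation, E = +3.49 − (0.0592/3)·(3.652) = +3.42 V.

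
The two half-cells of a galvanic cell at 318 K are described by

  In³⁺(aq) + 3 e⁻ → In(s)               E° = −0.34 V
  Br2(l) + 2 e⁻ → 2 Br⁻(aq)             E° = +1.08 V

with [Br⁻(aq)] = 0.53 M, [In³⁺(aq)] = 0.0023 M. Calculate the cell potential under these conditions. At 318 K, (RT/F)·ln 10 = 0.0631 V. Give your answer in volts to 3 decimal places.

The Br₂/Br⁻ couple has the more positive E°, so it is the cathode; In³⁺/In is the anode.
E°cell = +1.08 − (−0.34) = +1.42 V, with n = 6 electrons transferred.
For the overall reaction 3 Br2(l) + 2 In(s) → 6 Br⁻(aq) + 2 In³⁺(aq), Q = [Br⁻(aq)]^6·[In³⁺(aq)]^2 = 1.17×10^−7, giving log Q = −6.931.
By the Nernst equation, E = +1.42 − (0.0631/6)·(−6.931) = +1.493 V.

+1.493 V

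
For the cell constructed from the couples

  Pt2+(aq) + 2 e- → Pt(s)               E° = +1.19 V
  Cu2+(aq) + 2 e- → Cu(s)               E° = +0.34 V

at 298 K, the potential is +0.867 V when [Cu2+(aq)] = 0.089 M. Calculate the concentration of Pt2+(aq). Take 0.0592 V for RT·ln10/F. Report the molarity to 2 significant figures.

With Pt²⁺/Pt at the cathode and Cu²⁺/Cu at the anode, E°cell = +1.19 − (+0.34) = +0.85 V (n = 2).
From the Nernst equation, log Q = n(E° − E)/0.0592 = 2·(+0.85 − (+0.867))/0.0592 = −0.574.
Balancing electrons gives Pt2+(aq) + Cu(s) → Pt(s) + Cu2+(aq); thus Q = [Cu2+(aq)] / [Pt2+(aq)].
Isolating [Pt2+(aq)] in Q = 10^{−0.574} yields log [Pt2+(aq)] = −0.477, i.e. 0.33 M.

0.33 M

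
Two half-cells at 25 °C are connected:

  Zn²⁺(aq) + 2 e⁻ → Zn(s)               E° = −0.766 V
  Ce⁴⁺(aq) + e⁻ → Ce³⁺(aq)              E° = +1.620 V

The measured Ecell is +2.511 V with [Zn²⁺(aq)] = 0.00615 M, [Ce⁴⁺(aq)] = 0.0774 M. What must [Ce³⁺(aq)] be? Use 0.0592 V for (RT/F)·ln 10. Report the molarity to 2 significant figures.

The Ce⁴⁺/Ce³⁺ couple has the larger reduction potential, so it is the cathode: E°cell = +1.620 − (−0.766) = +2.386 V and n = 2.
From the Nernst equation, log Q = n(E° − E)/0.0592 = 2·(+2.386 − (+2.511))/0.0592 = −4.223.
For 2 Ce⁴⁺(aq) + Zn(s) → 2 Ce³⁺(aq) + Zn²⁺(aq), the reaction quotient is Q = ([Ce³⁺(aq)]^2·[Zn²⁺(aq)]) / [Ce⁴⁺(aq)]^2.
Substituting the known concentrations and solving, log [Ce³⁺(aq)] = −2.117 and [Ce³⁺(aq)] = 0.0076 M.

0.0076 M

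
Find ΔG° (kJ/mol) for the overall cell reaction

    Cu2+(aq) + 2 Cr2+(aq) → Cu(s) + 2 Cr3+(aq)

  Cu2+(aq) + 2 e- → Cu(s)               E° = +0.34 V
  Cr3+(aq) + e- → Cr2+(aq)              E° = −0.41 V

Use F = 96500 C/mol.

In the reaction as written Cu2+(aq) is reduced, so the Cu²⁺/Cu couple is the cathode and Cr³⁺/Cr²⁺ is the anode.
E°cell = +0.34 − (−0.41) = +0.75 V; balancing electrons gives n = 2.
ΔG° = −nFE°cell = −(2)(96500)(+0.75) J/mol = −145 kJ/mol.

−145 kJ/mol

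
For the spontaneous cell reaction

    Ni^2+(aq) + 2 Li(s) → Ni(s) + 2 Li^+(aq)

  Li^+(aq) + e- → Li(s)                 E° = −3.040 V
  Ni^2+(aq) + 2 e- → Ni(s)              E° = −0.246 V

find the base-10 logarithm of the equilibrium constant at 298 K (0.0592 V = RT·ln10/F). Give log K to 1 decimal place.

The Ni²⁺/Ni couple is reduced (cathode); E°cell = −0.246 − (−3.040) = +2.794 V with n = 2.
At equilibrium E = 0, so log K = nE°cell / 0.0592 = (2)(+2.794) / 0.0592 = 94.4.

log K = 94.4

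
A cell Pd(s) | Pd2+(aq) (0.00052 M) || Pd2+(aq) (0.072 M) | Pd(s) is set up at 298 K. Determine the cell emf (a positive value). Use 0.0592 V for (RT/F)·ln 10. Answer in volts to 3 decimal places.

For a concentration cell E°cell = 0, since both electrodes use the same couple.
The compartment with the higher Pd2+(aq) concentration (0.072 M) acts as the cathode; ions are reduced there and produced at the dilute (0.00052 M) anode.
With n = 2, Ecell = −(0.0592/2)·log([dilute]/[conc]) = −(0.0592/2)·log(0.00052/0.072) = +0.063 V.

0.063 V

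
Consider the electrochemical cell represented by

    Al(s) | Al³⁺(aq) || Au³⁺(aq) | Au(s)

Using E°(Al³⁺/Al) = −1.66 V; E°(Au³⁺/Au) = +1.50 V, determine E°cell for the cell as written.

By convention the left-hand electrode in cell notation is the anode (oxidation) and the right-hand electrode is the cathode (reduction).
E°cell = E°(right) − E°(left) = +1.50 − (−1.66) = +3.16 V.

+3.16 V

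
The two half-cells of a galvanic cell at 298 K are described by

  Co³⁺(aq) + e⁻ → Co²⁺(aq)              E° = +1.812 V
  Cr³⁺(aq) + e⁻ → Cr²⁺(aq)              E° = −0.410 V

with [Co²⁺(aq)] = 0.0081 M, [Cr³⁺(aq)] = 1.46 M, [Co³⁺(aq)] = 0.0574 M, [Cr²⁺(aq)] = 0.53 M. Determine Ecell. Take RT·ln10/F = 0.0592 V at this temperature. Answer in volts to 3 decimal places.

+2.246 V

Co³⁺/Co²⁺ is reduced (cathode, E° = +1.812 V) and Cr³⁺/Cr²⁺ is oxidized (anode).
E°cell = +1.812 − (−0.410) = +2.222 V, with n = 1 electron transferred.
The balanced reaction is Co³⁺(aq) + Cr²⁺(aq) → Co²⁺(aq) + Cr³⁺(aq), so Q = ([Co²⁺(aq)]·[Cr³⁺(aq)]) / ([Co³⁺(aq)]·[Cr²⁺(aq)]) = 0.389 and log Q = −0.410.
E = E° − (0.0592/n)·log Q = +2.222 − (0.0592/1)(−0.410) = +2.246 V.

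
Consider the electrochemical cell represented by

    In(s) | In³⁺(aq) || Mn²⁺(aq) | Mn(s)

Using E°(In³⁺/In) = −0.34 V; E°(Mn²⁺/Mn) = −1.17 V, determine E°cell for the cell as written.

−0.83 V

By convention the left-hand electrode in cell notation is the anode (oxidation) and the right-hand electrode is the cathode (reduction).
E°cell = E°(right) − E°(left) = −1.17 − (−0.34) = −0.83 V.
The negative sign shows that, as written, the cell would require an external voltage to drive the reaction.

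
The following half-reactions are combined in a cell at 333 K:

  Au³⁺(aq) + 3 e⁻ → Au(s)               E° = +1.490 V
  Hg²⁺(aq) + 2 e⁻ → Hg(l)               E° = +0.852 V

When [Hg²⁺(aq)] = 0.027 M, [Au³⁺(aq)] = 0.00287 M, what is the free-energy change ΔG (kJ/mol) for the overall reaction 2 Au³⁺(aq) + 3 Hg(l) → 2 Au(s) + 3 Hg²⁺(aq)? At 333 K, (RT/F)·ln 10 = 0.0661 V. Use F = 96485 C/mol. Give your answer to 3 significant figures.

−367 kJ/mol

E°cell = +1.490 − (+0.852) = +0.638 V; the balanced reaction transfers n = 6 electrons.
The reaction quotient is [Hg²⁺(aq)]^3 / [Au³⁺(aq)]^2 = 2.39; by Nernst, E = +0.638 − (0.0661/6)(0.378) = +0.6338 V.
Finally ΔG = −nFE = −(6)(96485 C/mol)(+0.6338 V) = −367 kJ/mol.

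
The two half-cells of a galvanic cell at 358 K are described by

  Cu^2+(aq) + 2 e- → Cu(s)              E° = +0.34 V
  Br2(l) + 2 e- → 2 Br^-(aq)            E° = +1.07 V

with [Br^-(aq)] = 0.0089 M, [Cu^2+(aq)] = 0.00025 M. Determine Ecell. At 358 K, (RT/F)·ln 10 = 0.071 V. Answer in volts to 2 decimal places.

+1.00 V

Br₂/Br⁻ is reduced (cathode, E° = +1.07 V) and Cu²⁺/Cu is oxidized (anode).
E°cell = E°cat − E°an = +1.07 − (+0.34) = +0.73 V; n = 2.
For the overall reaction Br2(l) + Cu(s) → 2 Br^-(aq) + Cu^2+(aq), Q = [Br^-(aq)]^2·[Cu^2+(aq)] = 1.98×10^−8, giving log Q = −7.703.
By the Nernst equation, E = +0.73 − (0.071/2)·(−7.703) = +1.00 V.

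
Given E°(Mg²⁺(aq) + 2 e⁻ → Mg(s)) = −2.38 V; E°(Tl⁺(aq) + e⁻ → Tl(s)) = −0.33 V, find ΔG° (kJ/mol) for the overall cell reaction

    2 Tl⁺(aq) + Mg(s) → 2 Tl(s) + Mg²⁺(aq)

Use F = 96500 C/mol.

−396 kJ/mol

In the reaction as written Tl⁺(aq) is reduced, so the Tl⁺/Tl couple is the cathode and Mg²⁺/Mg is the anode.
E°cell = −0.33 − (−2.38) = +2.05 V; balancing electrons gives n = 2.
ΔG° = −nFE°cell = −(2)(96500)(+2.05) J/mol = −396 kJ/mol.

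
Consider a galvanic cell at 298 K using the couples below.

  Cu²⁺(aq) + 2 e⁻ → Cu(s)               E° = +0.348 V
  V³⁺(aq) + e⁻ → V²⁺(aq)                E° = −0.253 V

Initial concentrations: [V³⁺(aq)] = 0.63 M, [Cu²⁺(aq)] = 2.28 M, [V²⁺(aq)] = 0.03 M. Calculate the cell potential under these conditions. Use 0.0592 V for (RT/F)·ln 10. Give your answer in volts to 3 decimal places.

+0.533 V

The Cu²⁺/Cu couple has the more positive E°, so it is the cathode; V³⁺/V²⁺ is the anode.
The standard potential is +0.348 − (−0.253) = +0.601 V and the balanced reaction transfers n = 2 electrons.
The balanced reaction is Cu²⁺(aq) + 2 V²⁺(aq) → Cu(s) + 2 V³⁺(aq), so Q = [V³⁺(aq)]^2 / ([Cu²⁺(aq)]·[V²⁺(aq)]^2) = 193 and log Q = 2.287.
Applying E = E° − (RT ln10/nF)·log Q gives +0.601 − (0.0592/2)(2.287) = +0.533 V.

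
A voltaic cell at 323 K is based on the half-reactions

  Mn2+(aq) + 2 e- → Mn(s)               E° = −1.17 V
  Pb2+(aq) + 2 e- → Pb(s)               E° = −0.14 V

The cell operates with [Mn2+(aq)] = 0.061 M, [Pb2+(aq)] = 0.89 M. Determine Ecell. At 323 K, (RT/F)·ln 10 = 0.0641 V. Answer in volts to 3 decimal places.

+1.067 V

Pb²⁺/Pb is reduced (cathode, E° = −0.14 V) and Mn²⁺/Mn is oxidized (anode).
The standard potential is −0.14 − (−1.17) = +1.03 V and the balanced reaction transfers n = 2 electrons.
The balanced reaction is Pb2+(aq) + Mn(s) → Pb(s) + Mn2+(aq), so Q = [Mn2+(aq)] / [Pb2+(aq)] = 0.0685 and log Q = −1.164.
Applying E = E° − (RT ln10/nF)·log Q gives +1.03 − (0.0641/2)(−1.164) = +1.067 V.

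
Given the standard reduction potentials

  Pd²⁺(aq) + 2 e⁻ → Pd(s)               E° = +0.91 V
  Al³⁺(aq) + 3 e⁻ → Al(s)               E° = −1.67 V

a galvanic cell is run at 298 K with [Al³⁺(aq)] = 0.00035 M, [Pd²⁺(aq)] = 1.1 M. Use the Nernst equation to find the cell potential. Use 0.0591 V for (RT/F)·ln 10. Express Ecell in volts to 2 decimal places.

Since E°(Pd²⁺/Pd) > E°(Al³⁺/Al), Pd²⁺/Pd serves as the cathode.
The standard potential is +0.91 − (−1.67) = +2.58 V and the balanced reaction transfers n = 6 electrons.
Balancing gives 3 Pd²⁺(aq) + 2 Al(s) → 3 Pd(s) + 2 Al³⁺(aq); hence Q = [Al³⁺(aq)]^2 / [Pd²⁺(aq)]^3 = 9.2×10^−8 (log Q = −7.036).
E = E° − (0.0591/n)·log Q = +2.58 − (0.0591/6)(−7.036) = +2.65 V.

+2.65 V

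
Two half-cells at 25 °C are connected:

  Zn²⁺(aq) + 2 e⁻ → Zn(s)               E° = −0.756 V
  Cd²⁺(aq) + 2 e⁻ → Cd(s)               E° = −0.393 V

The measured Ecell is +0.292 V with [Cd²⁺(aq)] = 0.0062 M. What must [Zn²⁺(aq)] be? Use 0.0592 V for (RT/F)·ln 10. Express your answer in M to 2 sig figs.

1.6 M

Cd²⁺/Cd is the cathode (higher E°); E°cell = −0.393 − (−0.756) = +0.363 V with n = 2.
Since E = E° − (0.0592/n)·log Q, log Q = n(E° − E)/0.0592 = 2.399.
For Cd²⁺(aq) + Zn(s) → Cd(s) + Zn²⁺(aq), the reaction quotient is Q = [Zn²⁺(aq)] / [Cd²⁺(aq)].
Substituting the known concentrations and solving, log [Zn²⁺(aq)] = 0.191 and [Zn²⁺(aq)] = 1.6 M.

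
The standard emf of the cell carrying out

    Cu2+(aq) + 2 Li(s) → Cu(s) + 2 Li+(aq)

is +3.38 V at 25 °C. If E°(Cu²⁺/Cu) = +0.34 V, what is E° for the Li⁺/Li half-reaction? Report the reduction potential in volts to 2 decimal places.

In the reaction as written the Cu²⁺/Cu couple is reduced (cathode) and Li⁺/Li is oxidized (anode), so E°cell = E°(Cu²⁺/Cu) − E°(Li⁺/Li).
E°(Li⁺/Li) = E°(cathode) − E°cell = +0.34 − (+3.38) = −3.04 V.

−3.04 V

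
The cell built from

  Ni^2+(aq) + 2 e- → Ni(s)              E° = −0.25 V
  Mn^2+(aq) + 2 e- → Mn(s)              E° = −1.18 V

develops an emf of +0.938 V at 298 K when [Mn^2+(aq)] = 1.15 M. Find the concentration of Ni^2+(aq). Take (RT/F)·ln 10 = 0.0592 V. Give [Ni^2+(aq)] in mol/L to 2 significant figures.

2.1 M

With Ni²⁺/Ni at the cathode and Mn²⁺/Mn at the anode, E°cell = −0.25 − (−1.18) = +0.93 V (n = 2).
Since E = E° − (0.0592/n)·log Q, log Q = n(E° − E)/0.0592 = −0.270.
The balanced reaction is Ni^2+(aq) + Mn(s) → Ni(s) + Mn^2+(aq), so Q = [Mn^2+(aq)] / [Ni^2+(aq)].
Substituting the known concentrations and solving, log [Ni^2+(aq)] = 0.331 and [Ni^2+(aq)] = 2.1 M.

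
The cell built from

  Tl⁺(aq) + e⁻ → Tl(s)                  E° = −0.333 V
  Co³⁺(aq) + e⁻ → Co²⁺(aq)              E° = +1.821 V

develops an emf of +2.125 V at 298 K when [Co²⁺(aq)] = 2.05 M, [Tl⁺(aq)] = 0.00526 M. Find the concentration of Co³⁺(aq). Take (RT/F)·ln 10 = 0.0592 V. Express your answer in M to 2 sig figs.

With Co³⁺/Co²⁺ at the cathode and Tl⁺/Tl at the anode, E°cell = +1.821 − (−0.333) = +2.154 V (n = 1).
Rearranging E = E° − (0.0592/n)·log Q gives log Q = 1(+2.154 − (+2.125))/0.0592 = 0.490.
Balancing electrons gives Co³⁺(aq) + Tl(s) → Co²⁺(aq) + Tl⁺(aq); thus Q = ([Co²⁺(aq)]·[Tl⁺(aq)]) / [Co³⁺(aq)].
Isolating [Co³⁺(aq)] in Q = 10^{0.490} yields log [Co³⁺(aq)] = −2.457, i.e. 0.0035 M.

0.0035 M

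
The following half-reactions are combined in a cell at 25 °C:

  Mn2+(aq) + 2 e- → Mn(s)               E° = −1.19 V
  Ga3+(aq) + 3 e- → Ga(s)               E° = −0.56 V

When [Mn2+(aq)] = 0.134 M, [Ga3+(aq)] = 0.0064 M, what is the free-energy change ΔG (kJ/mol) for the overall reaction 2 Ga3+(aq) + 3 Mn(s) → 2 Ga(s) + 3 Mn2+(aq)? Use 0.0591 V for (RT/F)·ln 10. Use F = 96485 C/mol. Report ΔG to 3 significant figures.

With Ga³⁺/Ga reduced at the cathode, E°cell = −0.56 − (−1.19) = +0.63 V and n = 6.
Q = [Mn2+(aq)]^3 / [Ga3+(aq)]^2 = 58.7, so log Q = 1.769 and E = +0.63 − (0.0591/6)(1.769) = +0.6126 V.
Finally ΔG = −nFE = −(6)(96485 C/mol)(+0.6126 V) = −355 kJ/mol.

−355 kJ/mol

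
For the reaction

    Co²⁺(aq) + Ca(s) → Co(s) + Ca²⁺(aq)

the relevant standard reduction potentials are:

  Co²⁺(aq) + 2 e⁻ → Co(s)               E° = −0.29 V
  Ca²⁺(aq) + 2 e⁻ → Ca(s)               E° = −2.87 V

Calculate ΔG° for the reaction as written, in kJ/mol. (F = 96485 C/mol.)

In the reaction as written Co²⁺(aq) is reduced, so the Co²⁺/Co couple is the cathode and Ca²⁺/Ca is the anode.
E°cell = −0.29 − (−2.87) = +2.58 V; balancing electrons gives n = 2.
ΔG° = −nFE°cell = −(2)(96485)(+2.58) J/mol = −498 kJ/mol.

−498 kJ/mol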